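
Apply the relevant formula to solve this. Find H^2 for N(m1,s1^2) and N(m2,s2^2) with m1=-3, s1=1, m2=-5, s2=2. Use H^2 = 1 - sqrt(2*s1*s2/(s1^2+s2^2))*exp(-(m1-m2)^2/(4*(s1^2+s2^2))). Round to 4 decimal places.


Squared Hellinger distance for Gaussians:
H^2 = 1 - sqrt(2*s1*s2/(s1^2+s2^2)) * exp(-(m1-m2)^2/(4*(s1^2+s2^2))).
s1^2 = 1, s2^2 = 4, s1^2+s2^2 = 5.
sqrt(2*1*2/(5)) = 0.894427.
(m1-m2)^2 = (2)^2 = 4.
exp(-4/(4*5)) = exp(-0.2) = 0.818731.
H^2 = 1 - 0.894427*0.818731 = 0.2677

0.2677


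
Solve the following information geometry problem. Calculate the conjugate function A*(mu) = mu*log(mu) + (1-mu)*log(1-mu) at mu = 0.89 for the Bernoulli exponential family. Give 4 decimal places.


Legendre transform for Bernoulli:
A*(mu) = mu*log(mu) + (1-mu)*log(1-mu).
mu = 0.89, 1-mu = 0.11.
mu*log(mu) = 0.89*log(0.89) = -0.103715.
(1-mu)*log(1-mu) = 0.11*log(0.11) = -0.2428.
A* = -0.103715 + -0.2428 = -0.3465

-0.3465


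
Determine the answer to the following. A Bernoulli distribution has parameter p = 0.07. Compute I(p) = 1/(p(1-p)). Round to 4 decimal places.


For Bernoulli(p), Fisher information is I(p) = 1/(p*(1-p)).
p = 0.07, 1-p = 0.93.
p*(1-p) = 0.0651.
I(p) = 1/0.0651 = 15.3610

15.3610


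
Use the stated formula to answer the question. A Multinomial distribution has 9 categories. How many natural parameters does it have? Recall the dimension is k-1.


Exponential family dimension calculation:
For Multinomial with k=9 categories, dim = k-1 = 8.

8


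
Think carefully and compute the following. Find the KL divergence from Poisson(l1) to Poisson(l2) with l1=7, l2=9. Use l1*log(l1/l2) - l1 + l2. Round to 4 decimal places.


KL divergence for Poisson:
KL = l1*log(l1/l2) - l1 + l2.
l1 = 7, l2 = 9.
log(7/9) = -0.251314.
l1*log(l1/l2) = 7 * -0.251314 = -1.759201.
KL = -1.759201 - 7 + 9 = 0.2408

0.2408


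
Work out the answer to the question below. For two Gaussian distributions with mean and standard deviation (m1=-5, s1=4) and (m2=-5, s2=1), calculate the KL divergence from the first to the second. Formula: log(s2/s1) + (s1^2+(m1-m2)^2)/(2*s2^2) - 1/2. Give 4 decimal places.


KL divergence between normal distributions:
KL = log(s2/s1) + (s1^2 + (m1-m2)^2)/(2*s2^2) - 1/2.
log(1/4) = -1.386294.
(4^2 + (-5--5)^2)/(2*1^2) = (16 + 0)/2 = 8.0.
KL = -1.386294 + 8.0 - 0.5 = 6.1137

6.1137


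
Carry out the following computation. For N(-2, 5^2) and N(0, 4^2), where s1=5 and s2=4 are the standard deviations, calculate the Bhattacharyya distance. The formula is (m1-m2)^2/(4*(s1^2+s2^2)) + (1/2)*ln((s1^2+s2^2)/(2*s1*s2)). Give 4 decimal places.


Bhattacharyya distance between two Gaussians:
DB = (m1-m2)^2/(4*(s1^2+s2^2)) + (1/2)*ln((s1^2+s2^2)/(2*s1*s2)).
(m1-m2)^2 = (-2)^2 = 4.
s1^2+s2^2 = 25 + 16 = 41.
term1 = 4/164 = 0.02439.
term2 = 0.5*ln(41/40.0) = 0.012346.
DB = 0.02439 + 0.012346 = 0.0367

0.0367


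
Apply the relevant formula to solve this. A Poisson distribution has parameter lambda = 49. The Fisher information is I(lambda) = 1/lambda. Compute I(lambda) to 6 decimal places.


Fisher information for Poisson: I(lambda) = 1/lambda.
lambda = 49.
I(lambda) = 1/49 = 0.020408

0.020408


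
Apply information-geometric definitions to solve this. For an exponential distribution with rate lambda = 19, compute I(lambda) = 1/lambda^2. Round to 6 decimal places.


Fisher information for exponential: I(lambda) = 1/lambda^2.
lambda = 19, lambda^2 = 361.
I = 1/361 = 0.002770

0.002770


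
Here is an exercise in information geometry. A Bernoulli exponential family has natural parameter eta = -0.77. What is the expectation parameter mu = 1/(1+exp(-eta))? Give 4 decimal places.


Dual coordinate (expectation parameter) for Bernoulli:
mu = 1/(1+exp(-eta)).
eta = -0.77.
exp(-eta) = exp(0.77) = 2.159766.
mu = 1/(1+2.159766) = 0.3165

0.3165


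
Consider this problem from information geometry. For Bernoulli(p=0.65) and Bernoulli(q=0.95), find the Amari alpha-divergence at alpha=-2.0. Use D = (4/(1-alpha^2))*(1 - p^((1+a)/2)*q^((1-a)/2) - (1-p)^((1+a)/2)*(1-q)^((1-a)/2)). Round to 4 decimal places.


Amari alpha-divergence:
D = (4/(1-alpha^2))*(1 - p^((1+a)/2)*q^((1-a)/2) - (1-p)^((1+a)/2)*(1-q)^((1-a)/2)).
alpha = -2.0, p = 0.65, q = 0.95.
e1 = (1+alpha)/2 = -0.5, e2 = (1-alpha)/2 = 1.5.
t1 = p^e1 * q^e2 = 0.65^-0.5 * 0.95^1.5 = 1.148494.
t2 = (1-p)^e1 * (1-q)^e2 = 0.35^-0.5 * 0.05^1.5 = 0.018898.
4/(1-alpha^2) = -1.333333.
D = -1.333333*(1 - 1.148494 - 0.018898) = 0.2232

0.2232


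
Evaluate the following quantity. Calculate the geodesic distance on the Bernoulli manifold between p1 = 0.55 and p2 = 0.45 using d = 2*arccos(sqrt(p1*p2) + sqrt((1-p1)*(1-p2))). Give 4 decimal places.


Geodesic distance on Bernoulli manifold:
d(p1,p2) = 2*arccos(sqrt(p1*p2) + sqrt((1-p1)*(1-p2))).
sqrt(p1*p2) = sqrt(0.55*0.45) = 0.497494.
sqrt((1-p1)*(1-p2)) = sqrt(0.45*0.55) = 0.497494.
arg = 0.497494 + 0.497494 = 0.994987.
d = 2*arccos(0.994987) = 0.2003

0.2003


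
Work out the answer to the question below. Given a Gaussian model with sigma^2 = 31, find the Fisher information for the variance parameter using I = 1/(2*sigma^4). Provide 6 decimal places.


Fisher information for variance: I(sigma^2) = 1/(2*sigma^4).
sigma^2 = 31, so sigma^4 = 961.
I = 1/(2*961) = 1/1922 = 0.000520

0.000520


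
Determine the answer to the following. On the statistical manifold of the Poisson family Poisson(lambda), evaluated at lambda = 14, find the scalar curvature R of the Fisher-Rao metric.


This family has a single free parameter, so its statistical manifold
is 1-dimensional. The Riemann curvature tensor of any 1-dimensional
Riemannian manifold vanishes identically, so R = 0.

0


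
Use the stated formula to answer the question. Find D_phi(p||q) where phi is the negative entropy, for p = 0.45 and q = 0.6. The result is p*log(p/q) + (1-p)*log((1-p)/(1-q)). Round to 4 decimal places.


Bregman divergence with negative entropy generator:
D = p*log(p/q) + (1-p)*log((1-p)/(1-q)).
p = 0.45, q = 0.6.
p*log(p/q) = 0.45*log(0.45/0.6) = -0.129457.
(1-p)*log((1-p)/(1-q)) = 0.55*log(0.55/0.4) = 0.17515.
D = -0.129457 + 0.17515 = 0.0457

0.0457


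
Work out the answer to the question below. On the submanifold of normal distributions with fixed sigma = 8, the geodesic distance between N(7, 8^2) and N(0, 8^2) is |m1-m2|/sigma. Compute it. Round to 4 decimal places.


On the fixed-variance normal subfamily, geodesic distance = |m1-m2|/sigma.
|7 - 0| = 7.
sigma = 8.
d = 7/8 = 0.8750

0.8750


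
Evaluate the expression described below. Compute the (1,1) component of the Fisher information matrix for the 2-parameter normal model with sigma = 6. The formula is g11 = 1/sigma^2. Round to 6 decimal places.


For the 2-parameter normal family, the Fisher metric has:
  g11 = 1/sigma^2, g22 = 2/sigma^2.
sigma = 6, sigma^2 = 36.
g11 = 0.027778

0.027778


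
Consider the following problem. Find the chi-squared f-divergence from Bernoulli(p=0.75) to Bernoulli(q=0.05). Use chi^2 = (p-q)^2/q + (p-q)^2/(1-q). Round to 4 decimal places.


Chi-squared divergence between Bernoulli distributions:
chi^2 = (p-q)^2/q + (p-q)^2/(1-q).
p = 0.75, q = 0.05, p-q = 0.7.
(p-q)^2 = 0.49.
term1 = 0.49/0.05 = 9.8.
term2 = 0.49/0.95 = 0.515789.
chi^2 = 9.8 + 0.515789 = 10.3158

10.3158


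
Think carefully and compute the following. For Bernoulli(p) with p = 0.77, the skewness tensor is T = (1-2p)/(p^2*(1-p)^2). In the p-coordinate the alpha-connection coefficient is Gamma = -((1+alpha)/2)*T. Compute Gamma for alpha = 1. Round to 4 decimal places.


Skewness (Amari-Chentsov) tensor: T = (1-2p)/(p^2*(1-p)^2).
p = 0.77, 1-2p = -0.54, p^2 = 0.5929, (1-p)^2 = 0.0529.
T = -0.54/(0.5929 * 0.0529) = -17.216967.
In the p-coordinate, Gamma^(alpha) = Gamma^(0) - (alpha/2)*T with Gamma^(0) = (1/2)*g'(p) = -T/2,
so Gamma^(alpha) = -((1+alpha)/2)*T.
alpha = 1, -(1+alpha)/2 = -1.0.
Gamma = -1.0 * -17.216967 = 17.2170

17.2170


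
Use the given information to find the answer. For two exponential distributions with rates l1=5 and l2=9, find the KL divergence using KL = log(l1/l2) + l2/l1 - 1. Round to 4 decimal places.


KL divergence for exponential family:
KL = log(l1/l2) + l2/l1 - 1.
log(5/9) = -0.587787.
9/5 = 1.8.
KL = -0.587787 + 1.8 - 1 = 0.2122

0.2122


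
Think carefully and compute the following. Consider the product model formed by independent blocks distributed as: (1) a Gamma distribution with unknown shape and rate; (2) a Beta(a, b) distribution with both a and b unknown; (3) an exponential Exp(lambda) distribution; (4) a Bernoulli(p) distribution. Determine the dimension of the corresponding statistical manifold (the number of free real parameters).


The dimension of a statistical manifold equals the number of free
(independent) real parameters of the model. For a product of independent
blocks the parameter counts add.
- Gamma (shape, rate): 2.
- Beta (a, b): 2.
- exponential (lambda): 1.
- Bernoulli (p): 1.
Total = 2 + 2 + 1 + 1 = 6.
Dimension = 6

6


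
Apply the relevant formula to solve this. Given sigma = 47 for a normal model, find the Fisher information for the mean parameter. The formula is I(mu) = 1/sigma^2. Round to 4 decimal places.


The Fisher information for the mean of a normal distribution is I(mu) = 1/sigma^2.
sigma = 47, so sigma^2 = 2209.
I(mu) = 1/2209 = 0.0005

0.0005


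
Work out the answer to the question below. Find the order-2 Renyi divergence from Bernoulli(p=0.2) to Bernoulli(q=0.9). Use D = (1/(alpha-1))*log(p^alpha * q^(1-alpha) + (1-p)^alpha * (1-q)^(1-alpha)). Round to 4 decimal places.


Renyi divergence of order alpha between Bernoulli distributions:
D = (1/(alpha-1))*log(p^alpha * q^(1-alpha) + (1-p)^alpha * (1-q)^(1-alpha)).
alpha = 2, p = 0.2, q = 0.9.
p^alpha * q^(1-alpha) = 0.2^2 * 0.9^-1 = 0.044444.
(1-p)^alpha * (1-q)^(1-alpha) = 0.8^2 * 0.1^-1 = 6.4.
sum = 0.044444 + 6.4 = 6.444444.
D = (1/1)*log(6.444444) = 1.8632

1.8632


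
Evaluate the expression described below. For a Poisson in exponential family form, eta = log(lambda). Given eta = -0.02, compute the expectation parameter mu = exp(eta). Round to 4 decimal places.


Expectation parameter for Poisson exponential family:
mu = exp(eta).
eta = -0.02.
mu = exp(-0.02) = 0.9802

0.9802


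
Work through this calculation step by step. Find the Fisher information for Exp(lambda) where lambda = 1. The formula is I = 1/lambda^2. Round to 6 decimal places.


Fisher information for exponential: I(lambda) = 1/lambda^2.
lambda = 1, lambda^2 = 1.
I = 1/1 = 1.000000

1.000000


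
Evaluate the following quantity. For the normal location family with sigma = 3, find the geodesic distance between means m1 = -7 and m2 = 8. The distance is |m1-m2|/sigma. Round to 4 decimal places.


On the fixed-variance normal subfamily, geodesic distance = |m1-m2|/sigma.
|-7 - 8| = 15.
sigma = 3.
d = 15/3 = 5.0000

5.0000


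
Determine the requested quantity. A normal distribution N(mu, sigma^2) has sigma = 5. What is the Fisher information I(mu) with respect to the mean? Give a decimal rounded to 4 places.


The Fisher information for the mean of a normal distribution is I(mu) = 1/sigma^2.
sigma = 5, so sigma^2 = 25.
I(mu) = 1/25 = 0.0400

0.0400


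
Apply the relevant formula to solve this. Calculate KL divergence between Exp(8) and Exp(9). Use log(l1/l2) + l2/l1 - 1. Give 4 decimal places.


KL divergence for exponential family:
KL = log(l1/l2) + l2/l1 - 1.
log(8/9) = -0.117783.
9/8 = 1.125.
KL = -0.117783 + 1.125 - 1 = 0.0072

0.0072


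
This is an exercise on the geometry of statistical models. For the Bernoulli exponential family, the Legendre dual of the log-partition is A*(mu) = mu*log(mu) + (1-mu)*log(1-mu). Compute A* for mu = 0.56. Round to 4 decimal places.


Legendre transform for Bernoulli:
A*(mu) = mu*log(mu) + (1-mu)*log(1-mu).
mu = 0.56, 1-mu = 0.44.
mu*log(mu) = 0.56*log(0.56) = -0.324698.
(1-mu)*log(1-mu) = 0.44*log(0.44) = -0.361231.
A* = -0.324698 + -0.361231 = -0.6859

-0.6859


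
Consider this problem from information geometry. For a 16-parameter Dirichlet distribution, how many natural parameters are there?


Exponential family dimension calculation:
Dirichlet with 16 components has 16 natural parameters.

16


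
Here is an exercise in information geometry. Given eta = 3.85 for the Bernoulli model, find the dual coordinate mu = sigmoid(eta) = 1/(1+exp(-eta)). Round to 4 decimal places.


Dual coordinate (expectation parameter) for Bernoulli:
mu = 1/(1+exp(-eta)).
eta = 3.85.
exp(-eta) = exp(-3.85) = 0.02128.
mu = 1/(1+0.02128) = 0.9792

0.9792


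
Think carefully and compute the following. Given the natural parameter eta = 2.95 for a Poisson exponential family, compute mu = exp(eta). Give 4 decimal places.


Expectation parameter for Poisson exponential family:
mu = exp(eta).
eta = 2.95.
mu = exp(2.95) = 19.1060

19.1060


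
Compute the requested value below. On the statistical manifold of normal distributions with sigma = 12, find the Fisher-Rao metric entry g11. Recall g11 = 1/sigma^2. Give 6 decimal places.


For the 2-parameter normal family, the Fisher metric has:
  g11 = 1/sigma^2, g22 = 2/sigma^2.
sigma = 12, sigma^2 = 144.
g11 = 0.006944

0.006944


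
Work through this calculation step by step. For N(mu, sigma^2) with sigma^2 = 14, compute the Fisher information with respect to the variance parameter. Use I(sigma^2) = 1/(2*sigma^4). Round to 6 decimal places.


Fisher information for variance: I(sigma^2) = 1/(2*sigma^4).
sigma^2 = 14, so sigma^4 = 196.
I = 1/(2*196) = 1/392 = 0.002551

0.002551


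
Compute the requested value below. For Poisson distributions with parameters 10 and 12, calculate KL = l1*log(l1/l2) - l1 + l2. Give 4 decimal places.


KL divergence for Poisson:
KL = l1*log(l1/l2) - l1 + l2.
l1 = 10, l2 = 12.
log(10/12) = -0.182322.
l1*log(l1/l2) = 10 * -0.182322 = -1.823216.
KL = -1.823216 - 10 + 12 = 0.1768

0.1768


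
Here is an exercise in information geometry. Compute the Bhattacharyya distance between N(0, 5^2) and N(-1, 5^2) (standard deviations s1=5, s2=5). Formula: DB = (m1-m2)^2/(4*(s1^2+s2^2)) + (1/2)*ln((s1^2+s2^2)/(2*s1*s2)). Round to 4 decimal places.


Bhattacharyya distance between two Gaussians:
DB = (m1-m2)^2/(4*(s1^2+s2^2)) + (1/2)*ln((s1^2+s2^2)/(2*s1*s2)).
(m1-m2)^2 = (1)^2 = 1.
s1^2+s2^2 = 25 + 25 = 50.
term1 = 1/200 = 0.005.
term2 = 0.5*ln(50/50.0) = 0.0.
DB = 0.005 + 0.0 = 0.0050

0.0050


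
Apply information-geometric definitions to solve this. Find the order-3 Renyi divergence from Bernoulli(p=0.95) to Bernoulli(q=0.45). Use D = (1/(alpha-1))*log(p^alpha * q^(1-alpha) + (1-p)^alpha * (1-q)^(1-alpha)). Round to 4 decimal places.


Renyi divergence of order alpha between Bernoulli distributions:
D = (1/(alpha-1))*log(p^alpha * q^(1-alpha) + (1-p)^alpha * (1-q)^(1-alpha)).
alpha = 3, p = 0.95, q = 0.45.
p^alpha * q^(1-alpha) = 0.95^3 * 0.45^-2 = 4.233951.
(1-p)^alpha * (1-q)^(1-alpha) = 0.05^3 * 0.55^-2 = 0.000413.
sum = 4.233951 + 0.000413 = 4.234364.
D = (1/2)*log(4.234364) = 0.7216

0.7216


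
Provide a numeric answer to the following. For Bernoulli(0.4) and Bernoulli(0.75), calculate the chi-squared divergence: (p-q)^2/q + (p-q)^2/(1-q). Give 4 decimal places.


Chi-squared divergence between Bernoulli distributions:
chi^2 = (p-q)^2/q + (p-q)^2/(1-q).
p = 0.4, q = 0.75, p-q = -0.35.
(p-q)^2 = 0.1225.
term1 = 0.1225/0.75 = 0.163333.
term2 = 0.1225/0.25 = 0.49.
chi^2 = 0.163333 + 0.49 = 0.6533

0.6533


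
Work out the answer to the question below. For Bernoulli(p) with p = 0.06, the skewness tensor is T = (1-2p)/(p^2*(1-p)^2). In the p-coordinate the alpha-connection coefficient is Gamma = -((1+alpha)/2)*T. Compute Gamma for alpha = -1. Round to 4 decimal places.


Skewness (Amari-Chentsov) tensor: T = (1-2p)/(p^2*(1-p)^2).
p = 0.06, 1-2p = 0.88, p^2 = 0.0036, (1-p)^2 = 0.8836.
T = 0.88/(0.0036 * 0.8836) = 276.646044.
In the p-coordinate, Gamma^(alpha) = Gamma^(0) - (alpha/2)*T with Gamma^(0) = (1/2)*g'(p) = -T/2,
so Gamma^(alpha) = -((1+alpha)/2)*T.
alpha = -1, -(1+alpha)/2 = 0.0.
Gamma = 0.0 * 276.646044 = 0.0000

0.0000


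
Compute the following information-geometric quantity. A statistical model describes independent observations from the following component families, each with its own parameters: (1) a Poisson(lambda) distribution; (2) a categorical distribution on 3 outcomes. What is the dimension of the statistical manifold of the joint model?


The dimension of a statistical manifold equals the number of free
(independent) real parameters of the model. For a product of independent
blocks the parameter counts add.
- Poisson (lambda): 1.
- categorical on 3 outcomes (probabilities sum to 1): 3-1 = 2.
Total = 1 + 2 = 3.
Dimension = 3

3


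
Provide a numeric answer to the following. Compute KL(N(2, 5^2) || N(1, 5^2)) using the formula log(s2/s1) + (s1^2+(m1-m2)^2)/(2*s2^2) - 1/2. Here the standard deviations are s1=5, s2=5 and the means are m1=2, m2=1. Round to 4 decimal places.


KL divergence between normal distributions:
KL = log(s2/s1) + (s1^2 + (m1-m2)^2)/(2*s2^2) - 1/2.
log(5/5) = 0.0.
(5^2 + (2-1)^2)/(2*5^2) = (25 + 1)/50 = 0.52.
KL = 0.0 + 0.52 - 0.5 = 0.0200

0.0200


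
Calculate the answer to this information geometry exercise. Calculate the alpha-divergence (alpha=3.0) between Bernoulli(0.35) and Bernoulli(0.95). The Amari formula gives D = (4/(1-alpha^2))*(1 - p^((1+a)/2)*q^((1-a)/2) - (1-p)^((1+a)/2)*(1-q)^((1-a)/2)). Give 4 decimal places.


Amari alpha-divergence:
D = (4/(1-alpha^2))*(1 - p^((1+a)/2)*q^((1-a)/2) - (1-p)^((1+a)/2)*(1-q)^((1-a)/2)).
alpha = 3.0, p = 0.35, q = 0.95.
e1 = (1+alpha)/2 = 2.0, e2 = (1-alpha)/2 = -1.0.
t1 = p^e1 * q^e2 = 0.35^2.0 * 0.95^-1.0 = 0.128947.
t2 = (1-p)^e1 * (1-q)^e2 = 0.65^2.0 * 0.05^-1.0 = 8.45.
4/(1-alpha^2) = -0.5.
D = -0.5*(1 - 0.128947 - 8.45) = 3.7895

3.7895


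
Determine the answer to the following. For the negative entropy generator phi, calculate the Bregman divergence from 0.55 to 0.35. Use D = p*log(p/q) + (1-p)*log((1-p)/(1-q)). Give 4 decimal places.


Bregman divergence with negative entropy generator:
D = p*log(p/q) + (1-p)*log((1-p)/(1-q)).
p = 0.55, q = 0.35.
p*log(p/q) = 0.55*log(0.55/0.35) = 0.248592.
(1-p)*log((1-p)/(1-q)) = 0.45*log(0.45/0.65) = -0.165476.
D = 0.248592 + -0.165476 = 0.0831

0.0831


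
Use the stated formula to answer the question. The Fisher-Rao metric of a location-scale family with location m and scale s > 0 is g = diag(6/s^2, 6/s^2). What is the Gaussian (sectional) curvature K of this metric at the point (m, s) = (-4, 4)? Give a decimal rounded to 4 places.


The metric has the form g = (A dm^2 + B ds^2)/s^2 with A = 6, B = 6.
Substitute u = sqrt(A/B)*m: g = B*(du^2 + ds^2)/s^2, i.e. B times the
Poincare upper half-plane metric, which has constant Gaussian curvature -1.
Scaling a 2D metric by a constant c divides the Gaussian curvature by c,
so K = -1/B = -1/(6) = -0.1667 everywhere (the point (m, s) = (-4, 4) is irrelevant:
the curvature is constant).
The requested Gaussian curvature is K = -0.1667.

-0.1667


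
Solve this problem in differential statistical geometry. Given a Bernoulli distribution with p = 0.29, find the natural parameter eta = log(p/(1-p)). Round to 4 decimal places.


Natural parameter for Bernoulli: eta = log(p/(1-p)).
p = 0.29, 1-p = 0.71.
p/(1-p) = 0.408451.
eta = log(0.408451) = -0.8954

-0.8954


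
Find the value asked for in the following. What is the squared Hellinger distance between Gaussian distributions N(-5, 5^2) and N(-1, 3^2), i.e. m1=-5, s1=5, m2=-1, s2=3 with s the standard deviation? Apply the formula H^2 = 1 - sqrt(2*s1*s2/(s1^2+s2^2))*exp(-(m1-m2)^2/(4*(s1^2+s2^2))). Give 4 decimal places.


Squared Hellinger distance for Gaussians:
H^2 = 1 - sqrt(2*s1*s2/(s1^2+s2^2)) * exp(-(m1-m2)^2/(4*(s1^2+s2^2))).
s1^2 = 25, s2^2 = 9, s1^2+s2^2 = 34.
sqrt(2*5*3/(34)) = 0.939336.
(m1-m2)^2 = (-4)^2 = 16.
exp(-16/(4*34)) = exp(-0.117647) = 0.88901.
H^2 = 1 - 0.939336*0.88901 = 0.1649

0.1649


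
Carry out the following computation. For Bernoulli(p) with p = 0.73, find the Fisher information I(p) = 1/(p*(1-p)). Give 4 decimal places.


For Bernoulli(p), Fisher information is I(p) = 1/(p*(1-p)).
p = 0.73, 1-p = 0.27.
p*(1-p) = 0.1971.
I(p) = 1/0.1971 = 5.0736

5.0736


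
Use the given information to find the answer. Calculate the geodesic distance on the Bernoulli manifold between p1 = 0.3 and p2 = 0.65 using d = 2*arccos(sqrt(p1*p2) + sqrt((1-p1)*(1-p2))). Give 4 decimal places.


Geodesic distance on Bernoulli manifold:
d(p1,p2) = 2*arccos(sqrt(p1*p2) + sqrt((1-p1)*(1-p2))).
sqrt(p1*p2) = sqrt(0.3*0.65) = 0.441588.
sqrt((1-p1)*(1-p2)) = sqrt(0.7*0.35) = 0.494975.
arg = 0.441588 + 0.494975 = 0.936563.
d = 2*arccos(0.936563) = 0.7162

0.7162


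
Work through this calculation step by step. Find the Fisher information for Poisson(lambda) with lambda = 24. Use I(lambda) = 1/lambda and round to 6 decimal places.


Fisher information for Poisson: I(lambda) = 1/lambda.
lambda = 24.
I(lambda) = 1/24 = 0.041667

0.041667


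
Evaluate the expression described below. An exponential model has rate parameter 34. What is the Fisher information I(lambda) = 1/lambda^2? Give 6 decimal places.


Fisher information for exponential: I(lambda) = 1/lambda^2.
lambda = 34, lambda^2 = 1156.
I = 1/1156 = 0.000865

0.000865


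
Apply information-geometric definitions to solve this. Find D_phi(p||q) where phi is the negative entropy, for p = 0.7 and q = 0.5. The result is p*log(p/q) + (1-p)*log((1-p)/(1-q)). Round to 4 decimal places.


Bregman divergence with negative entropy generator:
D = p*log(p/q) + (1-p)*log((1-p)/(1-q)).
p = 0.7, q = 0.5.
p*log(p/q) = 0.7*log(0.7/0.5) = 0.235531.
(1-p)*log((1-p)/(1-q)) = 0.3*log(0.3/0.5) = -0.153248.
D = 0.235531 + -0.153248 = 0.0823

0.0823


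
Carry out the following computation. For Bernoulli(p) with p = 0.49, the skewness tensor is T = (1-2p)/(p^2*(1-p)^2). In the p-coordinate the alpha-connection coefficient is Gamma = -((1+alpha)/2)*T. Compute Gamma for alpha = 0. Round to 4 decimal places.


Skewness (Amari-Chentsov) tensor: T = (1-2p)/(p^2*(1-p)^2).
p = 0.49, 1-2p = 0.02, p^2 = 0.2401, (1-p)^2 = 0.2601.
T = 0.02/(0.2401 * 0.2601) = 0.320256.
In the p-coordinate, Gamma^(alpha) = Gamma^(0) - (alpha/2)*T with Gamma^(0) = (1/2)*g'(p) = -T/2,
so Gamma^(alpha) = -((1+alpha)/2)*T.
alpha = 0, -(1+alpha)/2 = -0.5.
Gamma = -0.5 * 0.320256 = -0.1601

-0.1601


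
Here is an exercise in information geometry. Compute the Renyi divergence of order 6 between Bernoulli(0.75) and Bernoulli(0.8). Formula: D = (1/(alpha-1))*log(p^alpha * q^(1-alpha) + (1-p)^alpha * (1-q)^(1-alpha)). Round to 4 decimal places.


Renyi divergence of order alpha between Bernoulli distributions:
D = (1/(alpha-1))*log(p^alpha * q^(1-alpha) + (1-p)^alpha * (1-q)^(1-alpha)).
alpha = 6, p = 0.75, q = 0.8.
p^alpha * q^(1-alpha) = 0.75^6 * 0.8^-5 = 0.543147.
(1-p)^alpha * (1-q)^(1-alpha) = 0.25^6 * 0.2^-5 = 0.762939.
sum = 0.543147 + 0.762939 = 1.306087.
D = (1/5)*log(1.306087) = 0.0534

0.0534


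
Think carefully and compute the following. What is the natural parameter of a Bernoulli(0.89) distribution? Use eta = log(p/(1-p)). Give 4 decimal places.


Natural parameter for Bernoulli: eta = log(p/(1-p)).
p = 0.89, 1-p = 0.11.
p/(1-p) = 8.090909.
eta = log(8.090909) = 2.0907

2.0907


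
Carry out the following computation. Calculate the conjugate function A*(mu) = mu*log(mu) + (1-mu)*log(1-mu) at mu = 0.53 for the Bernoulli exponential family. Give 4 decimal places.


Legendre transform for Bernoulli:
A*(mu) = mu*log(mu) + (1-mu)*log(1-mu).
mu = 0.53, 1-mu = 0.47.
mu*log(mu) = 0.53*log(0.53) = -0.336485.
(1-mu)*log(1-mu) = 0.47*log(0.47) = -0.354861.
A* = -0.336485 + -0.354861 = -0.6913

-0.6913


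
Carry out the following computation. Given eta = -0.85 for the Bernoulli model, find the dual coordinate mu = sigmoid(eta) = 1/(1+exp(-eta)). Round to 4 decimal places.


Dual coordinate (expectation parameter) for Bernoulli:
mu = 1/(1+exp(-eta)).
eta = -0.85.
exp(-eta) = exp(0.85) = 2.339647.
mu = 1/(1+2.339647) = 0.2994

0.2994


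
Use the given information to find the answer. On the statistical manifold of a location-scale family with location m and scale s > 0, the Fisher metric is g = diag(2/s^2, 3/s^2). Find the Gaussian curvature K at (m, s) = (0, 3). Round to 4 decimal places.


The metric has the form g = (A dm^2 + B ds^2)/s^2 with A = 2, B = 3.
Substitute u = sqrt(A/B)*m: g = B*(du^2 + ds^2)/s^2, i.e. B times the
Poincare upper half-plane metric, which has constant Gaussian curvature -1.
Scaling a 2D metric by a constant c divides the Gaussian curvature by c,
so K = -1/B = -1/(3) = -0.3333 everywhere (the point (m, s) = (0, 3) is irrelevant:
the curvature is constant).
The requested Gaussian curvature is K = -0.3333.

-0.3333


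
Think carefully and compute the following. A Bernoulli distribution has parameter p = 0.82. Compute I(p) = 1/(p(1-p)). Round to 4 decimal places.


For Bernoulli(p), Fisher information is I(p) = 1/(p*(1-p)).
p = 0.82, 1-p = 0.18.
p*(1-p) = 0.1476.
I(p) = 1/0.1476 = 6.7751

6.7751


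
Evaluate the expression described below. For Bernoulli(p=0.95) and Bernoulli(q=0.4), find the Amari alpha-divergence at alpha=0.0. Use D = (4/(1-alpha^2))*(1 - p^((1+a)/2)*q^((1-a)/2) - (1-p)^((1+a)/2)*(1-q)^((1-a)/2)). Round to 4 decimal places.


Amari alpha-divergence:
D = (4/(1-alpha^2))*(1 - p^((1+a)/2)*q^((1-a)/2) - (1-p)^((1+a)/2)*(1-q)^((1-a)/2)).
alpha = 0.0, p = 0.95, q = 0.4.
e1 = (1+alpha)/2 = 0.5, e2 = (1-alpha)/2 = 0.5.
t1 = p^e1 * q^e2 = 0.95^0.5 * 0.4^0.5 = 0.616441.
t2 = (1-p)^e1 * (1-q)^e2 = 0.05^0.5 * 0.6^0.5 = 0.173205.
4/(1-alpha^2) = 4.0.
D = 4.0*(1 - 0.616441 - 0.173205) = 0.8414

0.8414


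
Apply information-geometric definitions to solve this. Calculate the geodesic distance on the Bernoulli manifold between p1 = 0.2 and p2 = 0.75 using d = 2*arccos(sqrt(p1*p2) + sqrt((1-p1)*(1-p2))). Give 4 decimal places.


Geodesic distance on Bernoulli manifold:
d(p1,p2) = 2*arccos(sqrt(p1*p2) + sqrt((1-p1)*(1-p2))).
sqrt(p1*p2) = sqrt(0.2*0.75) = 0.387298.
sqrt((1-p1)*(1-p2)) = sqrt(0.8*0.25) = 0.447214.
arg = 0.387298 + 0.447214 = 0.834512.
d = 2*arccos(0.834512) = 1.1671

1.1671


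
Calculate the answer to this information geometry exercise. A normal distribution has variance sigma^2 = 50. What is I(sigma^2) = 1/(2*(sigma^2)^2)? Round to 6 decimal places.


Fisher information for variance: I(sigma^2) = 1/(2*sigma^4).
sigma^2 = 50, so sigma^4 = 2500.
I = 1/(2*2500) = 1/5000 = 0.000200

0.000200


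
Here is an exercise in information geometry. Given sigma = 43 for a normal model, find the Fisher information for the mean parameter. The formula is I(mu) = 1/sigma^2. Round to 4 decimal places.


The Fisher information for the mean of a normal distribution is I(mu) = 1/sigma^2.
sigma = 43, so sigma^2 = 1849.
I(mu) = 1/1849 = 0.0005

0.0005


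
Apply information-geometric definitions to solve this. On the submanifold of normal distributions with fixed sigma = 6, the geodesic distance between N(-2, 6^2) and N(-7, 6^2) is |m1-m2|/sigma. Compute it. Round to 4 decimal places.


On the fixed-variance normal subfamily, geodesic distance = |m1-m2|/sigma.
|-2 - -7| = 5.
sigma = 6.
d = 5/6 = 0.8333

0.8333


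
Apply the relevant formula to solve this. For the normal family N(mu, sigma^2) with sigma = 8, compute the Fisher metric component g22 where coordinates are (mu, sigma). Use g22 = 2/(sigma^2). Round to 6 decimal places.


For the 2-parameter normal family, the Fisher metric has:
  g11 = 1/sigma^2, g22 = 2/sigma^2.
sigma = 8, sigma^2 = 64.
g22 = 0.031250

0.031250


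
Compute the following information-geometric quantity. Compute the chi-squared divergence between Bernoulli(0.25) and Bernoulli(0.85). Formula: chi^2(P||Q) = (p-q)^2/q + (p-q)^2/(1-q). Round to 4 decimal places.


Chi-squared divergence between Bernoulli distributions:
chi^2 = (p-q)^2/q + (p-q)^2/(1-q).
p = 0.25, q = 0.85, p-q = -0.6.
(p-q)^2 = 0.36.
term1 = 0.36/0.85 = 0.423529.
term2 = 0.36/0.15 = 2.4.
chi^2 = 0.423529 + 2.4 = 2.8235

2.8235


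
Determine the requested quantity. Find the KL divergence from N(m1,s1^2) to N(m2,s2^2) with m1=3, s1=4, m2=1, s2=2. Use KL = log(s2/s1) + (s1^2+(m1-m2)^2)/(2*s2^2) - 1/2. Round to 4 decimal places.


KL divergence between normal distributions:
KL = log(s2/s1) + (s1^2 + (m1-m2)^2)/(2*s2^2) - 1/2.
log(2/4) = -0.693147.
(4^2 + (3-1)^2)/(2*2^2) = (16 + 4)/8 = 2.5.
KL = -0.693147 + 2.5 - 0.5 = 1.3069

1.3069


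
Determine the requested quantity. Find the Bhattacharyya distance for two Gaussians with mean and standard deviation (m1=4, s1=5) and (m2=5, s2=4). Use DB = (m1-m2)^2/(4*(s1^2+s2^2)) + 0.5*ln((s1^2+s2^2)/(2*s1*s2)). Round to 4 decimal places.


Bhattacharyya distance between two Gaussians:
DB = (m1-m2)^2/(4*(s1^2+s2^2)) + (1/2)*ln((s1^2+s2^2)/(2*s1*s2)).
(m1-m2)^2 = (-1)^2 = 1.
s1^2+s2^2 = 25 + 16 = 41.
term1 = 1/164 = 0.006098.
term2 = 0.5*ln(41/40.0) = 0.012346.
DB = 0.006098 + 0.012346 = 0.0184

0.0184


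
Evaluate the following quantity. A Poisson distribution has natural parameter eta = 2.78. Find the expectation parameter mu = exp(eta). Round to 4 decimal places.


Expectation parameter for Poisson exponential family:
mu = exp(eta).
eta = 2.78.
mu = exp(2.78) = 16.1190

16.1190


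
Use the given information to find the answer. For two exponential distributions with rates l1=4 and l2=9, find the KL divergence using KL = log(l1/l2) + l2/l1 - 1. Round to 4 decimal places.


KL divergence for exponential family:
KL = log(l1/l2) + l2/l1 - 1.
log(4/9) = -0.81093.
9/4 = 2.25.
KL = -0.81093 + 2.25 - 1 = 0.4391

0.4391


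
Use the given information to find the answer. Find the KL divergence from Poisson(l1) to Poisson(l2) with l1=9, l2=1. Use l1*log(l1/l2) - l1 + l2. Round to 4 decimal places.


KL divergence for Poisson:
KL = l1*log(l1/l2) - l1 + l2.
l1 = 9, l2 = 1.
log(9/1) = 2.197225.
l1*log(l1/l2) = 9 * 2.197225 = 19.775021.
KL = 19.775021 - 9 + 1 = 11.7750

11.7750


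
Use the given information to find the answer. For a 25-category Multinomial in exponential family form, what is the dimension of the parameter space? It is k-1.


Exponential family dimension calculation:
For Multinomial with k=25 categories, dim = k-1 = 24.

24


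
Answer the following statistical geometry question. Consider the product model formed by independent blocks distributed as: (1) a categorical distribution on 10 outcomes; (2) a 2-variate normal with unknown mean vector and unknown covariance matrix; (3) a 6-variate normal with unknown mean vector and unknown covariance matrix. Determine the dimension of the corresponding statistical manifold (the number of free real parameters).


The dimension of a statistical manifold equals the number of free
(independent) real parameters of the model. For a product of independent
blocks the parameter counts add.
- categorical on 10 outcomes (probabilities sum to 1): 10-1 = 9.
- 2-variate normal: 2 (mean) + 2*3/2 = 3 (symmetric covariance) = 5.
- 6-variate normal: 6 (mean) + 6*7/2 = 21 (symmetric covariance) = 27.
Total = 9 + 5 + 27 = 41.
Dimension = 41

41


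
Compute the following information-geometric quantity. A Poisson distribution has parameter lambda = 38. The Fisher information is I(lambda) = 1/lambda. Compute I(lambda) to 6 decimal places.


Fisher information for Poisson: I(lambda) = 1/lambda.
lambda = 38.
I(lambda) = 1/38 = 0.026316

0.026316


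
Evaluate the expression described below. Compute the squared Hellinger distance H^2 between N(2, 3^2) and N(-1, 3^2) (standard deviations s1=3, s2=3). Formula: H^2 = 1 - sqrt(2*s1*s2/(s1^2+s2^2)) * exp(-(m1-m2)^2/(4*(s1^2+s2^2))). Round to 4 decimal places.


Squared Hellinger distance for Gaussians:
H^2 = 1 - sqrt(2*s1*s2/(s1^2+s2^2)) * exp(-(m1-m2)^2/(4*(s1^2+s2^2))).
s1^2 = 9, s2^2 = 9, s1^2+s2^2 = 18.
sqrt(2*3*3/(18)) = 1.0.
(m1-m2)^2 = (3)^2 = 9.
exp(-9/(4*18)) = exp(-0.125) = 0.882497.
H^2 = 1 - 1.0*0.882497 = 0.1175

0.1175


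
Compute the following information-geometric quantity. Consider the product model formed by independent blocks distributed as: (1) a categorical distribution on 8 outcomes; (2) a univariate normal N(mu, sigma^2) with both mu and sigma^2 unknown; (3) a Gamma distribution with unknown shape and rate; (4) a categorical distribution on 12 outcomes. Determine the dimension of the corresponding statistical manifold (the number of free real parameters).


The dimension of a statistical manifold equals the number of free
(independent) real parameters of the model. For a product of independent
blocks the parameter counts add.
- categorical on 8 outcomes (probabilities sum to 1): 8-1 = 7.
- normal (mu, sigma^2): 2.
- Gamma (shape, rate): 2.
- categorical on 12 outcomes (probabilities sum to 1): 12-1 = 11.
Total = 7 + 2 + 2 + 11 = 22.
Dimension = 22

22


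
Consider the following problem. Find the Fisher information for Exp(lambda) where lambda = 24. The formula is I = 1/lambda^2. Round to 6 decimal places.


Fisher information for exponential: I(lambda) = 1/lambda^2.
lambda = 24, lambda^2 = 576.
I = 1/576 = 0.001736

0.001736


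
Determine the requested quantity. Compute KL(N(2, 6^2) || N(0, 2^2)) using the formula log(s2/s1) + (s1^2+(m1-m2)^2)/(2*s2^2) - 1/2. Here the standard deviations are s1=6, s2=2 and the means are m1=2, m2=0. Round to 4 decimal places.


KL divergence between normal distributions:
KL = log(s2/s1) + (s1^2 + (m1-m2)^2)/(2*s2^2) - 1/2.
log(2/6) = -1.098612.
(6^2 + (2-0)^2)/(2*2^2) = (36 + 4)/8 = 5.0.
KL = -1.098612 + 5.0 - 0.5 = 3.4014

3.4014


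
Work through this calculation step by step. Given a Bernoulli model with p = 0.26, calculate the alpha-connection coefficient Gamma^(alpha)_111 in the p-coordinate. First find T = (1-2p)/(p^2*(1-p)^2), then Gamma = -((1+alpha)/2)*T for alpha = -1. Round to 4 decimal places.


Skewness (Amari-Chentsov) tensor: T = (1-2p)/(p^2*(1-p)^2).
p = 0.26, 1-2p = 0.48, p^2 = 0.0676, (1-p)^2 = 0.5476.
T = 0.48/(0.0676 * 0.5476) = 12.966749.
In the p-coordinate, Gamma^(alpha) = Gamma^(0) - (alpha/2)*T with Gamma^(0) = (1/2)*g'(p) = -T/2,
so Gamma^(alpha) = -((1+alpha)/2)*T.
alpha = -1, -(1+alpha)/2 = 0.0.
Gamma = 0.0 * 12.966749 = 0.0000

0.0000


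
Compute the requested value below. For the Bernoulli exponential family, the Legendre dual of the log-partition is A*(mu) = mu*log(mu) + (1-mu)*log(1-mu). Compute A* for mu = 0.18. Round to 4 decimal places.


Legendre transform for Bernoulli:
A*(mu) = mu*log(mu) + (1-mu)*log(1-mu).
mu = 0.18, 1-mu = 0.82.
mu*log(mu) = 0.18*log(0.18) = -0.308664.
(1-mu)*log(1-mu) = 0.82*log(0.82) = -0.16273.
A* = -0.308664 + -0.16273 = -0.4714

-0.4714


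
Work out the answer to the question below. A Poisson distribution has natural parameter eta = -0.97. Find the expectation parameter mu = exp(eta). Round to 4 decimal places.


Expectation parameter for Poisson exponential family:
mu = exp(eta).
eta = -0.97.
mu = exp(-0.97) = 0.3791

0.3791


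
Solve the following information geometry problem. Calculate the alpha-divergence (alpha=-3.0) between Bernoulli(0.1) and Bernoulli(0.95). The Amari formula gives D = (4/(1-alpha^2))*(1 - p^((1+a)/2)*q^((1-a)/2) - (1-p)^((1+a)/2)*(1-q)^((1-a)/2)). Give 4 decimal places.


Amari alpha-divergence:
D = (4/(1-alpha^2))*(1 - p^((1+a)/2)*q^((1-a)/2) - (1-p)^((1+a)/2)*(1-q)^((1-a)/2)).
alpha = -3.0, p = 0.1, q = 0.95.
e1 = (1+alpha)/2 = -1.0, e2 = (1-alpha)/2 = 2.0.
t1 = p^e1 * q^e2 = 0.1^-1.0 * 0.95^2.0 = 9.025.
t2 = (1-p)^e1 * (1-q)^e2 = 0.9^-1.0 * 0.05^2.0 = 0.002778.
4/(1-alpha^2) = -0.5.
D = -0.5*(1 - 9.025 - 0.002778) = 4.0139

4.0139


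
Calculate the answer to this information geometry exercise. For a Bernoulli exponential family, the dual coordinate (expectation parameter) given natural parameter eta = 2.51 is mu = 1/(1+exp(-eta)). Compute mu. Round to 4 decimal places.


Dual coordinate (expectation parameter) for Bernoulli:
mu = 1/(1+exp(-eta)).
eta = 2.51.
exp(-eta) = exp(-2.51) = 0.081268.
mu = 1/(1+0.081268) = 0.9248

0.9248


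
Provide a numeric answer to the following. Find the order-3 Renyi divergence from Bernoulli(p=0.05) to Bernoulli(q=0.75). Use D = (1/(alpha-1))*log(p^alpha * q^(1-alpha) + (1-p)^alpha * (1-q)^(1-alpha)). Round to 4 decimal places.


Renyi divergence of order alpha between Bernoulli distributions:
D = (1/(alpha-1))*log(p^alpha * q^(1-alpha) + (1-p)^alpha * (1-q)^(1-alpha)).
alpha = 3, p = 0.05, q = 0.75.
p^alpha * q^(1-alpha) = 0.05^3 * 0.75^-2 = 0.000222.
(1-p)^alpha * (1-q)^(1-alpha) = 0.95^3 * 0.25^-2 = 13.718.
sum = 0.000222 + 13.718 = 13.718222.
D = (1/2)*log(13.718222) = 1.3094

1.3094


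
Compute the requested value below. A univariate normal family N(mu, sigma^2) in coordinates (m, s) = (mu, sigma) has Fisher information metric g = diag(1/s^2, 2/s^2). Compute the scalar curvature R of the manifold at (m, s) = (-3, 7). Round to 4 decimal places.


The metric has the form g = (A dm^2 + B ds^2)/s^2 with A = 1, B = 2.
Substitute u = sqrt(A/B)*m: g = B*(du^2 + ds^2)/s^2, i.e. B times the
Poincare upper half-plane metric, which has constant Gaussian curvature -1.
Scaling a 2D metric by a constant c divides the Gaussian curvature by c,
so K = -1/B = -1/(2) = -0.5000 everywhere (the point (m, s) = (-3, 7) is irrelevant:
the curvature is constant).
Scalar curvature in dimension 2: R = 2K = -2/(2) = -1.0000.

-1.0000


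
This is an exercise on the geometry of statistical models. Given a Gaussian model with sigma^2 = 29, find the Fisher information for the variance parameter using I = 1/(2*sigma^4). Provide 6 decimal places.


Fisher information for variance: I(sigma^2) = 1/(2*sigma^4).
sigma^2 = 29, so sigma^4 = 841.
I = 1/(2*841) = 1/1682 = 0.000595

0.000595


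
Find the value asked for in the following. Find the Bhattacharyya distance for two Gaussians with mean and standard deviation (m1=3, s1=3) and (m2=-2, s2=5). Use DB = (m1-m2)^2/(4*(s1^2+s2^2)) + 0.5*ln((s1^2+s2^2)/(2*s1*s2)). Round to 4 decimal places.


Bhattacharyya distance between two Gaussians:
DB = (m1-m2)^2/(4*(s1^2+s2^2)) + (1/2)*ln((s1^2+s2^2)/(2*s1*s2)).
(m1-m2)^2 = (5)^2 = 25.
s1^2+s2^2 = 9 + 25 = 34.
term1 = 25/136 = 0.183824.
term2 = 0.5*ln(34/30.0) = 0.062582.
DB = 0.183824 + 0.062582 = 0.2464

0.2464


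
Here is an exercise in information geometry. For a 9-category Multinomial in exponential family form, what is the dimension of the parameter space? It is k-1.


Exponential family dimension calculation:
For Multinomial with k=9 categories, dim = k-1 = 8.

8


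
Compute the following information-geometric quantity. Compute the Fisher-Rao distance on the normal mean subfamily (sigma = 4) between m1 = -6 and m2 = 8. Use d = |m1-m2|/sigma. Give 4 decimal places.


On the fixed-variance normal subfamily, geodesic distance = |m1-m2|/sigma.
|-6 - 8| = 14.
sigma = 4.
d = 14/4 = 3.5000

3.5000


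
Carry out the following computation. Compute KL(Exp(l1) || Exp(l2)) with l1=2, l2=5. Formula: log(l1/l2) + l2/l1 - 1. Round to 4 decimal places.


KL divergence for exponential family:
KL = log(l1/l2) + l2/l1 - 1.
log(2/5) = -0.916291.
5/2 = 2.5.
KL = -0.916291 + 2.5 - 1 = 0.5837

0.5837


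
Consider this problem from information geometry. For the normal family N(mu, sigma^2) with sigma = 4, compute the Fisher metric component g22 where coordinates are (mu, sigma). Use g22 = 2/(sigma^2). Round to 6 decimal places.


For the 2-parameter normal family, the Fisher metric has:
  g11 = 1/sigma^2, g22 = 2/sigma^2.
sigma = 4, sigma^2 = 16.
g22 = 0.125000

0.125000


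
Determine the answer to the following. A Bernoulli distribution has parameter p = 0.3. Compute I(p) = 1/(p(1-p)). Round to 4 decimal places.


For Bernoulli(p), Fisher information is I(p) = 1/(p*(1-p)).
p = 0.3, 1-p = 0.7.
p*(1-p) = 0.21.
I(p) = 1/0.21 = 4.7619

4.7619


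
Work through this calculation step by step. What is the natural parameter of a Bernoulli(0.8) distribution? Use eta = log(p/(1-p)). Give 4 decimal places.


Natural parameter for Bernoulli: eta = log(p/(1-p)).
p = 0.8, 1-p = 0.2.
p/(1-p) = 4.0.
eta = log(4.0) = 1.3863

1.3863
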